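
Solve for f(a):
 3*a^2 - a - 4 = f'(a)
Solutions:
 f(a) = C1 + a^3 - a^2/2 - 4*a


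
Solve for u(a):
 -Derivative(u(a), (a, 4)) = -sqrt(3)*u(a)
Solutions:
 u(a) = C1*exp(-3^(1/8)*a) + C2*exp(3^(1/8)*a) + C3*sin(3^(1/8)*a) + C4*cos(3^(1/8)*a)


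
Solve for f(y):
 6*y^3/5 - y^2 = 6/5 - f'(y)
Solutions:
 f(y) = C1 - 3*y^4/10 + y^3/3 + 6*y/5


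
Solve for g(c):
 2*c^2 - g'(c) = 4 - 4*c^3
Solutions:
 g(c) = C1 + c^4 + 2*c^3/3 - 4*c


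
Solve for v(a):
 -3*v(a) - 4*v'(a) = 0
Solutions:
 v(a) = C1*exp(-3*a/4)


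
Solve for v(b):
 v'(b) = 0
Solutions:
 v(b) = C1


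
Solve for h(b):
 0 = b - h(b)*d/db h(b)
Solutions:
 h(b) = -sqrt(C1 + b^2)
 h(b) = sqrt(C1 + b^2)


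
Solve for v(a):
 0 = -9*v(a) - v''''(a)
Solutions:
 v(a) = (C1*sin(sqrt(6)*a/2) + C2*cos(sqrt(6)*a/2))*exp(-sqrt(6)*a/2) + (C3*sin(sqrt(6)*a/2) + C4*cos(sqrt(6)*a/2))*exp(sqrt(6)*a/2)


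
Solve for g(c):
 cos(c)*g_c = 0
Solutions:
 g(c) = C1


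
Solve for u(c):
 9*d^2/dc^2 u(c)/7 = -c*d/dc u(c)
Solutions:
 u(c) = C1 + C2*erf(sqrt(14)*c/6)


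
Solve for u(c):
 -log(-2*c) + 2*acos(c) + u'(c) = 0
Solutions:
 u(c) = C1 + c*log(-c) - 2*c*acos(c) - c + c*log(2) + 2*sqrt(1 - c^2)


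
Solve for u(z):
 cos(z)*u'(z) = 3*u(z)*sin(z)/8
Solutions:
 u(z) = C1/cos(z)^(3/8)


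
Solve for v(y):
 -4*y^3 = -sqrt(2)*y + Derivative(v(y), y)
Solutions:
 v(y) = C1 - y^4 + sqrt(2)*y^2/2


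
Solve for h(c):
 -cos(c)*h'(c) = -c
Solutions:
 h(c) = C1 + Integral(c/cos(c), c)


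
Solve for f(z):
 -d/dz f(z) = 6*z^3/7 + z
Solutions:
 f(z) = C1 - 3*z^4/14 - z^2/2


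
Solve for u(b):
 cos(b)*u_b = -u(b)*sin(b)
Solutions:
 u(b) = C1*cos(b)


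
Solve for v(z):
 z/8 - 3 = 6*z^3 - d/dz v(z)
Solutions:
 v(z) = C1 + 3*z^4/2 - z^2/16 + 3*z


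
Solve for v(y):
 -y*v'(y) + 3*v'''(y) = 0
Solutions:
 v(y) = C1 + Integral(C2*airyai(3^(2/3)*y/3) + C3*airybi(3^(2/3)*y/3), y)


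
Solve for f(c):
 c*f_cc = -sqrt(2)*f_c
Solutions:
 f(c) = C1 + C2*c^(1 - sqrt(2))


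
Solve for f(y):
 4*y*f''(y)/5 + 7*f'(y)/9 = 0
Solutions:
 f(y) = C1 + C2*y^(1/36)


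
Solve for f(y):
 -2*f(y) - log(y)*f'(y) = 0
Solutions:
 f(y) = C1*exp(-2*li(y))


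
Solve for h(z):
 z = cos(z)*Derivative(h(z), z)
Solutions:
 h(z) = C1 + Integral(z/cos(z), z)


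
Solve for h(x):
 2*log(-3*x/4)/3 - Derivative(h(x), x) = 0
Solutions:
 h(x) = C1 + 2*x*log(-x)/3 + 2*x*(-2*log(2) - 1 + log(3))/3


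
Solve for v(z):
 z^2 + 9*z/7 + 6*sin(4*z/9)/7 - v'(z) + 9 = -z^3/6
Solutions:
 v(z) = C1 + z^4/24 + z^3/3 + 9*z^2/14 + 9*z - 27*cos(4*z/9)/14


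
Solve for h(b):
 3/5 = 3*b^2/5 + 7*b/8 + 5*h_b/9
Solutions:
 h(b) = C1 - 9*b^3/25 - 63*b^2/80 + 27*b/25


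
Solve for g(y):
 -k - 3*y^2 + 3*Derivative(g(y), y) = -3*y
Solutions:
 g(y) = C1 + k*y/3 + y^3/3 - y^2/2


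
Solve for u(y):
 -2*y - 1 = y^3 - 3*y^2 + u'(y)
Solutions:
 u(y) = C1 - y^4/4 + y^3 - y^2 - y


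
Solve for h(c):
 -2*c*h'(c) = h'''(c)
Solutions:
 h(c) = C1 + Integral(C2*airyai(-2^(1/3)*c) + C3*airybi(-2^(1/3)*c), c)


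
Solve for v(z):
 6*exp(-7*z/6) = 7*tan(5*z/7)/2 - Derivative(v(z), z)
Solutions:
 v(z) = C1 + 49*log(tan(5*z/7)^2 + 1)/20 + 36*exp(-7*z/6)/7


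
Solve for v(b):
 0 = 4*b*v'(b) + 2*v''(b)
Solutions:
 v(b) = C1 + C2*erf(b)


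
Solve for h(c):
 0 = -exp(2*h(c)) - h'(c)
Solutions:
 h(c) = log(-sqrt(-1/(C1 - c))) - log(2)/2
 h(c) = log(-1/(C1 - c))/2 - log(2)/2


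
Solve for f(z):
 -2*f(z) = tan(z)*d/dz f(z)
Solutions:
 f(z) = C1/sin(z)^2


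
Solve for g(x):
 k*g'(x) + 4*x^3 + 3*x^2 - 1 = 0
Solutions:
 g(x) = C1 - x^4/k - x^3/k + x/k


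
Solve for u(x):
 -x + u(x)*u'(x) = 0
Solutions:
 u(x) = -sqrt(C1 + x^2)
 u(x) = sqrt(C1 + x^2)


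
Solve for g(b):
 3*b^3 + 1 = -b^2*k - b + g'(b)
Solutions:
 g(b) = C1 + 3*b^4/4 + b^3*k/3 + b^2/2 + b


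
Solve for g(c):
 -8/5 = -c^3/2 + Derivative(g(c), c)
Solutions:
 g(c) = C1 + c^4/8 - 8*c/5


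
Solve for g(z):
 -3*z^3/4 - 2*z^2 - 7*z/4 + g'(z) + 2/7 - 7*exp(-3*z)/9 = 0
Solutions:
 g(z) = C1 + 3*z^4/16 + 2*z^3/3 + 7*z^2/8 - 2*z/7 - 7*exp(-3*z)/27


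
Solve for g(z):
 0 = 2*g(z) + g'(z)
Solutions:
 g(z) = C1*exp(-2*z)


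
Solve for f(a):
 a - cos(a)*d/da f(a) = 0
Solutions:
 f(a) = C1 + Integral(a/cos(a), a)


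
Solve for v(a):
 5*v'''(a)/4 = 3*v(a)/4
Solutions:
 v(a) = C3*exp(3^(1/3)*5^(2/3)*a/5) + (C1*sin(3^(5/6)*5^(2/3)*a/10) + C2*cos(3^(5/6)*5^(2/3)*a/10))*exp(-3^(1/3)*5^(2/3)*a/10)


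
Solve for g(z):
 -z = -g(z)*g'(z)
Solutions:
 g(z) = -sqrt(C1 + z^2)
 g(z) = sqrt(C1 + z^2)


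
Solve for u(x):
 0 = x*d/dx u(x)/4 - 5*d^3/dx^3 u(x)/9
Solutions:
 u(x) = C1 + Integral(C2*airyai(3^(2/3)*50^(1/3)*x/10) + C3*airybi(3^(2/3)*50^(1/3)*x/10), x)


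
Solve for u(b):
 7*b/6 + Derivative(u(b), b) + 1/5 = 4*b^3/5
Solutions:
 u(b) = C1 + b^4/5 - 7*b^2/12 - b/5


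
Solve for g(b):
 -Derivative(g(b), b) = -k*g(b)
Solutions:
 g(b) = C1*exp(b*k)


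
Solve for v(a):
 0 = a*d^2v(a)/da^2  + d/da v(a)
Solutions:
 v(a) = C1 + C2*log(a)


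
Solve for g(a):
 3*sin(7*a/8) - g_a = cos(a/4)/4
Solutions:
 g(a) = C1 - sin(a/4) - 24*cos(7*a/8)/7


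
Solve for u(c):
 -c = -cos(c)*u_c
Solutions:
 u(c) = C1 + Integral(c/cos(c), c)


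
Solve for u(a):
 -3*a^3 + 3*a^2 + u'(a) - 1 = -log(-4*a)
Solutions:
 u(a) = C1 + 3*a^4/4 - a^3 - a*log(-a) + 2*a*(1 - log(2))


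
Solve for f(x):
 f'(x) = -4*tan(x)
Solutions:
 f(x) = C1 + 4*log(cos(x))


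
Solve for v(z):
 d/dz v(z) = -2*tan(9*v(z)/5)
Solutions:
 v(z) = -5*asin(C1*exp(-18*z/5))/9 + 5*pi/9
 v(z) = 5*asin(C1*exp(-18*z/5))/9


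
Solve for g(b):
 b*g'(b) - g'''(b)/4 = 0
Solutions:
 g(b) = C1 + Integral(C2*airyai(2^(2/3)*b) + C3*airybi(2^(2/3)*b), b)


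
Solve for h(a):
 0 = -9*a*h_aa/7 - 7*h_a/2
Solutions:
 h(a) = C1 + C2/a^(31/18)


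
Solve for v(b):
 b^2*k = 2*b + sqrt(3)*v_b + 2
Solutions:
 v(b) = C1 + sqrt(3)*b^3*k/9 - sqrt(3)*b^2/3 - 2*sqrt(3)*b/3


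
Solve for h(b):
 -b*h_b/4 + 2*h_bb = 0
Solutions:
 h(b) = C1 + C2*erfi(b/4)


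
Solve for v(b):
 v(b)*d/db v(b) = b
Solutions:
 v(b) = -sqrt(C1 + b^2)
 v(b) = sqrt(C1 + b^2)


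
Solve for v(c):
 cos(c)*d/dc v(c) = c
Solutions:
 v(c) = C1 + Integral(c/cos(c), c)


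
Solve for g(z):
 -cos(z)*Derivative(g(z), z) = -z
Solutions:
 g(z) = C1 + Integral(z/cos(z), z)


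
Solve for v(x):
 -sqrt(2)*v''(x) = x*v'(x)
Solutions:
 v(x) = C1 + C2*erf(2^(1/4)*x/2)


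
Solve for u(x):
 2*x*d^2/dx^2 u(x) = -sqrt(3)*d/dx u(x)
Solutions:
 u(x) = C1 + C2*x^(1 - sqrt(3)/2)


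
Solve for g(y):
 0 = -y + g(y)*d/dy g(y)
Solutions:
 g(y) = -sqrt(C1 + y^2)
 g(y) = sqrt(C1 + y^2)


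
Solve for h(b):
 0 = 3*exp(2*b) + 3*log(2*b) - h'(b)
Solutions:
 h(b) = C1 + 3*b*log(b) + 3*b*(-1 + log(2)) + 3*exp(2*b)/2


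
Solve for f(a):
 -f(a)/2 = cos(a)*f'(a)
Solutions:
 f(a) = C1*(sin(a) - 1)^(1/4)/(sin(a) + 1)^(1/4)


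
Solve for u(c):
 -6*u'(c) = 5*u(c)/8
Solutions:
 u(c) = C1*exp(-5*c/48)


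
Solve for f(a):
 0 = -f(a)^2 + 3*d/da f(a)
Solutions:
 f(a) = -3/(C1 + a)


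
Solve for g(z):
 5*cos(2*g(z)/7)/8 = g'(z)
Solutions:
 -5*z/8 - 7*log(sin(2*g(z)/7) - 1)/4 + 7*log(sin(2*g(z)/7) + 1)/4 = C1


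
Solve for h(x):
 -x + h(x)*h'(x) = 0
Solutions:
 h(x) = -sqrt(C1 + x^2)
 h(x) = sqrt(C1 + x^2)


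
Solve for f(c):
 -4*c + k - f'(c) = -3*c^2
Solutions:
 f(c) = C1 + c^3 - 2*c^2 + c*k


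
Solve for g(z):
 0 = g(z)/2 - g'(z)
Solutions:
 g(z) = C1*exp(z/2)


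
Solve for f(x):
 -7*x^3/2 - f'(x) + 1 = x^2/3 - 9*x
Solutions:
 f(x) = C1 - 7*x^4/8 - x^3/9 + 9*x^2/2 + x


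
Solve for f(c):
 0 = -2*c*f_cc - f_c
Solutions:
 f(c) = C1 + C2*sqrt(c)


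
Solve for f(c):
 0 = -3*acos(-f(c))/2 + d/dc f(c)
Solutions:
 Integral(1/acos(-_y), (_y, f(c))) = C1 + 3*c/2


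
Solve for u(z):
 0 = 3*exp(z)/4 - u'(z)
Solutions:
 u(z) = C1 + 3*exp(z)/4


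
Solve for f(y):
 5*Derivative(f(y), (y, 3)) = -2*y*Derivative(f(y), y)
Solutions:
 f(y) = C1 + Integral(C2*airyai(-2^(1/3)*5^(2/3)*y/5) + C3*airybi(-2^(1/3)*5^(2/3)*y/5), y)


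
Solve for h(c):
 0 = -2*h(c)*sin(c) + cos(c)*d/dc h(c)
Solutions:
 h(c) = C1/cos(c)^2


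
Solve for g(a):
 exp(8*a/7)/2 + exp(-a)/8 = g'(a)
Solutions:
 g(a) = C1 + 7*exp(8*a/7)/16 - exp(-a)/8


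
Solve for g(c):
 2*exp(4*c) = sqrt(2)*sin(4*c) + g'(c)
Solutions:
 g(c) = C1 + exp(4*c)/2 + sqrt(2)*cos(4*c)/4


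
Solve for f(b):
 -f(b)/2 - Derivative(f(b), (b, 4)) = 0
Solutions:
 f(b) = (C1*sin(2^(1/4)*b/2) + C2*cos(2^(1/4)*b/2))*exp(-2^(1/4)*b/2) + (C3*sin(2^(1/4)*b/2) + C4*cos(2^(1/4)*b/2))*exp(2^(1/4)*b/2)


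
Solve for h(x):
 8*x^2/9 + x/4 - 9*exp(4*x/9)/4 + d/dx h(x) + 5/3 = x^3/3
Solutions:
 h(x) = C1 + x^4/12 - 8*x^3/27 - x^2/8 - 5*x/3 + 81*exp(4*x/9)/16


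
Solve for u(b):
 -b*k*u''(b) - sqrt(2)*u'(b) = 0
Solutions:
 u(b) = C1 + b^(((re(k) - sqrt(2))*re(k) + im(k)^2)/(re(k)^2 + im(k)^2))*(C2*sin(sqrt(2)*log(b)*Abs(im(k))/(re(k)^2 + im(k)^2)) + C3*cos(sqrt(2)*log(b)*im(k)/(re(k)^2 + im(k)^2)))


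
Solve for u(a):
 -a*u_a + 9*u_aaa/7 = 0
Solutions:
 u(a) = C1 + Integral(C2*airyai(21^(1/3)*a/3) + C3*airybi(21^(1/3)*a/3), a)


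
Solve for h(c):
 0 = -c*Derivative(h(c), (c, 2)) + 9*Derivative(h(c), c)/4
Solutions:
 h(c) = C1 + C2*c^(13/4)


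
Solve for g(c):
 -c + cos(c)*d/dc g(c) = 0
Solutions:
 g(c) = C1 + Integral(c/cos(c), c)


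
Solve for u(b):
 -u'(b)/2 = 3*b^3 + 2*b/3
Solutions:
 u(b) = C1 - 3*b^4/2 - 2*b^2/3


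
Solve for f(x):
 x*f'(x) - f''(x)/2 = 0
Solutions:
 f(x) = C1 + C2*erfi(x)


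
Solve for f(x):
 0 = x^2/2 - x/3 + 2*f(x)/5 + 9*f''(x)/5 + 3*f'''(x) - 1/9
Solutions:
 f(x) = C1*exp(x*(-6 + 3*3^(1/3)/(5*sqrt(31) + 28)^(1/3) + 3^(2/3)*(5*sqrt(31) + 28)^(1/3))/30)*sin(3^(1/6)*x*(-(5*sqrt(31) + 28)^(1/3) + 3^(2/3)/(5*sqrt(31) + 28)^(1/3))/10) + C2*exp(x*(-6 + 3*3^(1/3)/(5*sqrt(31) + 28)^(1/3) + 3^(2/3)*(5*sqrt(31) + 28)^(1/3))/30)*cos(3^(1/6)*x*(-(5*sqrt(31) + 28)^(1/3) + 3^(2/3)/(5*sqrt(31) + 28)^(1/3))/10) + C3*exp(-x*(3*3^(1/3)/(5*sqrt(31) + 28)^(1/3) + 3 + 3^(2/3)*(5*sqrt(31) + 28)^(1/3))/15) - 5*x^2/4 + 5*x/6 + 415/36


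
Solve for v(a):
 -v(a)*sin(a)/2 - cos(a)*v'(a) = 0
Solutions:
 v(a) = C1*sqrt(cos(a))


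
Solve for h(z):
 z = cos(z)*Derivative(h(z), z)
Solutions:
 h(z) = C1 + Integral(z/cos(z), z)


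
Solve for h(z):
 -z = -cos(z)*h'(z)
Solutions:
 h(z) = C1 + Integral(z/cos(z), z)


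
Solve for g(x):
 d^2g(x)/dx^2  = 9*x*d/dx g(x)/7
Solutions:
 g(x) = C1 + C2*erfi(3*sqrt(14)*x/14)


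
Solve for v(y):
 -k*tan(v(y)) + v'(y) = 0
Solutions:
 v(y) = pi - asin(C1*exp(k*y))
 v(y) = asin(C1*exp(k*y))


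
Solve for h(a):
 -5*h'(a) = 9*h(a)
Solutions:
 h(a) = C1*exp(-9*a/5)


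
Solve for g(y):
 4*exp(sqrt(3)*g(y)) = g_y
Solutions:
 g(y) = sqrt(3)*(2*log(-1/(C1 + 4*y)) - log(3))/6


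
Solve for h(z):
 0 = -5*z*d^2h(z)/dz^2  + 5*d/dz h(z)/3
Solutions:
 h(z) = C1 + C2*z^(4/3)


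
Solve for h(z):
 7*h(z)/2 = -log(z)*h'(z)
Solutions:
 h(z) = C1*exp(-7*li(z)/2)


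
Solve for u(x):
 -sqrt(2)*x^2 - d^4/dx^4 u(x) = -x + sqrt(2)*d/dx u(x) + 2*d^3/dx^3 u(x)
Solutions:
 u(x) = C1 + C2*exp(x*(-4 + 4/(8 + 27*sqrt(2)/2 + sqrt(-256 + (16 + 27*sqrt(2))^2)/2)^(1/3) + (8 + 27*sqrt(2)/2 + sqrt(-256 + (16 + 27*sqrt(2))^2)/2)^(1/3))/6)*sin(sqrt(3)*x*(-(8 + 27*sqrt(2)/2 + sqrt(-256 + (16 + 27*sqrt(2))^2)/2)^(1/3) + 4/(8 + 27*sqrt(2)/2 + sqrt(-256 + (16 + 27*sqrt(2))^2)/2)^(1/3))/6) + C3*exp(x*(-4 + 4/(8 + 27*sqrt(2)/2 + sqrt(-256 + (16 + 27*sqrt(2))^2)/2)^(1/3) + (8 + 27*sqrt(2)/2 + sqrt(-256 + (16 + 27*sqrt(2))^2)/2)^(1/3))/6)*cos(sqrt(3)*x*(-(8 + 27*sqrt(2)/2 + sqrt(-256 + (16 + 27*sqrt(2))^2)/2)^(1/3) + 4/(8 + 27*sqrt(2)/2 + sqrt(-256 + (16 + 27*sqrt(2))^2)/2)^(1/3))/6) + C4*exp(-x*(4/(8 + 27*sqrt(2)/2 + sqrt(-256 + (16 + 27*sqrt(2))^2)/2)^(1/3) + 2 + (8 + 27*sqrt(2)/2 + sqrt(-256 + (16 + 27*sqrt(2))^2)/2)^(1/3))/3) - x^3/3 + sqrt(2)*x^2/4 + 2*sqrt(2)*x


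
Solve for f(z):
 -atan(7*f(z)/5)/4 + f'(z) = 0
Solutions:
 Integral(1/atan(7*_y/5), (_y, f(z))) = C1 + z/4


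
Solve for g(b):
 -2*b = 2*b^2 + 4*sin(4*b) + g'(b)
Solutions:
 g(b) = C1 - 2*b^3/3 - b^2 + cos(4*b)


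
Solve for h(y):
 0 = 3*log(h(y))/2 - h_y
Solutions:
 li(h(y)) = C1 + 3*y/2


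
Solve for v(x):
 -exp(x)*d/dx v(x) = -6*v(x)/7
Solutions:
 v(x) = C1*exp(-6*exp(-x)/7)


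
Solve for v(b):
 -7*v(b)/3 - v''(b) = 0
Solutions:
 v(b) = C1*sin(sqrt(21)*b/3) + C2*cos(sqrt(21)*b/3)


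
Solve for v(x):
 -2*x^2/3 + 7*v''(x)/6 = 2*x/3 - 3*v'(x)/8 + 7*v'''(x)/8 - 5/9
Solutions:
 v(x) = C1 + C2*exp(x*(14 - sqrt(385))/21) + C3*exp(x*(14 + sqrt(385))/21) + 16*x^3/27 - 376*x^2/81 + 26024*x/729


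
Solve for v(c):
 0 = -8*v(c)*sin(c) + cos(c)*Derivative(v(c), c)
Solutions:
 v(c) = C1/cos(c)^8


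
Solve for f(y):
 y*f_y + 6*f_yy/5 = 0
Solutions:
 f(y) = C1 + C2*erf(sqrt(15)*y/6)


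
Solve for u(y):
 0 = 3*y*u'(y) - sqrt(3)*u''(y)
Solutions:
 u(y) = C1 + C2*erfi(sqrt(2)*3^(1/4)*y/2)


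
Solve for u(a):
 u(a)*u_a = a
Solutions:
 u(a) = -sqrt(C1 + a^2)
 u(a) = sqrt(C1 + a^2)


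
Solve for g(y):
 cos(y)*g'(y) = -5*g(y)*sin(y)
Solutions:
 g(y) = C1*cos(y)^5


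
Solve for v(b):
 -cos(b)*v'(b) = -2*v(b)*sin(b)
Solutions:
 v(b) = C1/cos(b)^2


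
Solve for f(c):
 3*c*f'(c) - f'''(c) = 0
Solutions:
 f(c) = C1 + Integral(C2*airyai(3^(1/3)*c) + C3*airybi(3^(1/3)*c), c)


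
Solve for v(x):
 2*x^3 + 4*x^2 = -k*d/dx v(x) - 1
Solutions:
 v(x) = C1 - x^4/(2*k) - 4*x^3/(3*k) - x/k


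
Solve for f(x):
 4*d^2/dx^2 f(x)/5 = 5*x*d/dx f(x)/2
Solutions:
 f(x) = C1 + C2*erfi(5*x/4)


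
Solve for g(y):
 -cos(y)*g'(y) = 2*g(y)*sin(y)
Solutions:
 g(y) = C1*cos(y)^2


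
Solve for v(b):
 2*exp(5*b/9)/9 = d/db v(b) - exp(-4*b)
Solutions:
 v(b) = C1 + 2*exp(5*b/9)/5 - exp(-4*b)/4


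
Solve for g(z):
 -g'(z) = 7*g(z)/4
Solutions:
 g(z) = C1*exp(-7*z/4)


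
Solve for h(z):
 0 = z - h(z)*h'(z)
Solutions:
 h(z) = -sqrt(C1 + z^2)
 h(z) = sqrt(C1 + z^2)


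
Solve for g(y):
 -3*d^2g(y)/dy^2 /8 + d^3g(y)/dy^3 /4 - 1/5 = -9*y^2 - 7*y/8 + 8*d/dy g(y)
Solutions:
 g(y) = C1 + C2*exp(y*(3 - sqrt(521))/4) + C3*exp(y*(3 + sqrt(521))/4) + 3*y^3/8 + y^2/512 + 3697*y/81920


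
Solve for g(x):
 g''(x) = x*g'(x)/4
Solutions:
 g(x) = C1 + C2*erfi(sqrt(2)*x/4)


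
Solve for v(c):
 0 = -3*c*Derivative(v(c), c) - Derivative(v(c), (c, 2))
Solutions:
 v(c) = C1 + C2*erf(sqrt(6)*c/2)


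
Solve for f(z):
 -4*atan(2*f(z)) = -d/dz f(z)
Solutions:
 Integral(1/atan(2*_y), (_y, f(z))) = C1 + 4*z


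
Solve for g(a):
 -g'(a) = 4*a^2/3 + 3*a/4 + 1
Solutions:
 g(a) = C1 - 4*a^3/9 - 3*a^2/8 - a


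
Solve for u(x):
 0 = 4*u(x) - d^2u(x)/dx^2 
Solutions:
 u(x) = C1*exp(-2*x) + C2*exp(2*x)


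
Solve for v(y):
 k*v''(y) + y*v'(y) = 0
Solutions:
 v(y) = C1 + C2*sqrt(k)*erf(sqrt(2)*y*sqrt(1/k)/2)


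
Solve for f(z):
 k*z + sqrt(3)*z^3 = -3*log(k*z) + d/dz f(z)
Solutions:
 f(z) = C1 + k*z^2/2 + sqrt(3)*z^4/4 + 3*z*log(k*z) - 3*z


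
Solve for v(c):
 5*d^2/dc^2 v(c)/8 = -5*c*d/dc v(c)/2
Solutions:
 v(c) = C1 + C2*erf(sqrt(2)*c)


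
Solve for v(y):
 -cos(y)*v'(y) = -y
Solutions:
 v(y) = C1 + Integral(y/cos(y), y)


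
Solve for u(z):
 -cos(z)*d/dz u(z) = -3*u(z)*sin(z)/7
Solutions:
 u(z) = C1/cos(z)^(3/7)


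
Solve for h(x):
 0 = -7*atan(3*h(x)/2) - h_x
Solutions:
 Integral(1/atan(3*_y/2), (_y, h(x))) = C1 - 7*x


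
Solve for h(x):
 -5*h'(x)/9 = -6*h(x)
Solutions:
 h(x) = C1*exp(54*x/5)


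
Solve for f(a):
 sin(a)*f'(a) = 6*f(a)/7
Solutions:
 f(a) = C1*(cos(a) - 1)^(3/7)/(cos(a) + 1)^(3/7)


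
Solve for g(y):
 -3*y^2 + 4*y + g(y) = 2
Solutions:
 g(y) = 3*y^2 - 4*y + 2


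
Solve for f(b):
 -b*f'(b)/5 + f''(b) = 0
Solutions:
 f(b) = C1 + C2*erfi(sqrt(10)*b/10)


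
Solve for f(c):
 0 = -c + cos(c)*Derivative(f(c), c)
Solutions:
 f(c) = C1 + Integral(c/cos(c), c)


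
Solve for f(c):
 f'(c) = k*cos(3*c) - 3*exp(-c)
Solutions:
 f(c) = C1 + k*sin(3*c)/3 + 3*exp(-c)


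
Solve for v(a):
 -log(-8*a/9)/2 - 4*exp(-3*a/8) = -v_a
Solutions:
 v(a) = C1 + a*log(-a)/2 + a*(-log(3) - 1/2 + 3*log(2)/2) - 32*exp(-3*a/8)/3


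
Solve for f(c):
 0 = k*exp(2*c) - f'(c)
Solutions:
 f(c) = C1 + k*exp(2*c)/2


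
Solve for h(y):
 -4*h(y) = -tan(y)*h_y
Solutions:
 h(y) = C1*sin(y)^4


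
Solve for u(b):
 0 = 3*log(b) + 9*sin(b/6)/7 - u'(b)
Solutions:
 u(b) = C1 + 3*b*log(b) - 3*b - 54*cos(b/6)/7


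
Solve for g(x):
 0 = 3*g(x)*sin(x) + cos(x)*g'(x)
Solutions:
 g(x) = C1*cos(x)^3


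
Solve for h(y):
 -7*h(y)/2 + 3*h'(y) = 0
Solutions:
 h(y) = C1*exp(7*y/6)


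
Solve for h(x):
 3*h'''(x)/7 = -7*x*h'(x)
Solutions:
 h(x) = C1 + Integral(C2*airyai(-21^(2/3)*x/3) + C3*airybi(-21^(2/3)*x/3), x)


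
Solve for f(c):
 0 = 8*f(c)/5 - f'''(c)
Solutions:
 f(c) = C3*exp(2*5^(2/3)*c/5) + (C1*sin(sqrt(3)*5^(2/3)*c/5) + C2*cos(sqrt(3)*5^(2/3)*c/5))*exp(-5^(2/3)*c/5)


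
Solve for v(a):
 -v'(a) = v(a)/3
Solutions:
 v(a) = C1*exp(-a/3)


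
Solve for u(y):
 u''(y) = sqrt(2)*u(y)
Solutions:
 u(y) = C1*exp(-2^(1/4)*y) + C2*exp(2^(1/4)*y)


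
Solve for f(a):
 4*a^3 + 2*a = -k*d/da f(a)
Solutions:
 f(a) = C1 - a^4/k - a^2/k


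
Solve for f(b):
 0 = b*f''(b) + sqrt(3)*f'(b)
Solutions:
 f(b) = C1 + C2*b^(1 - sqrt(3))


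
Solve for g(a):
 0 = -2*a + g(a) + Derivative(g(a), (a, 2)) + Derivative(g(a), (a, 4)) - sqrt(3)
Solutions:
 g(a) = 2*a + (C1*sin(sqrt(3)*a/2) + C2*cos(sqrt(3)*a/2))*exp(-a/2) + (C3*sin(sqrt(3)*a/2) + C4*cos(sqrt(3)*a/2))*exp(a/2) + sqrt(3)


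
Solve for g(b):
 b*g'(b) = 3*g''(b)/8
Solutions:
 g(b) = C1 + C2*erfi(2*sqrt(3)*b/3)


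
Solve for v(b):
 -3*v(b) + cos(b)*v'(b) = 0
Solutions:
 v(b) = C1*(sin(b) + 1)^(3/2)/(sin(b) - 1)^(3/2)


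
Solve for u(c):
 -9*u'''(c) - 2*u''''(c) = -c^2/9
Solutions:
 u(c) = C1 + C2*c + C3*c^2 + C4*exp(-9*c/2) + c^5/4860 - c^4/4374 + 4*c^3/19683


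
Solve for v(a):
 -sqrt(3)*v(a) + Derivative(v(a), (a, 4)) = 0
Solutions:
 v(a) = C1*exp(-3^(1/8)*a) + C2*exp(3^(1/8)*a) + C3*sin(3^(1/8)*a) + C4*cos(3^(1/8)*a)


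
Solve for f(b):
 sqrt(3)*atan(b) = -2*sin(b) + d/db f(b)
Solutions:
 f(b) = C1 + sqrt(3)*(b*atan(b) - log(b^2 + 1)/2) - 2*cos(b)


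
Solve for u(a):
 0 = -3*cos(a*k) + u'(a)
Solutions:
 u(a) = C1 + 3*sin(a*k)/k


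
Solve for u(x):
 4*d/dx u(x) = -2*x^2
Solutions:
 u(x) = C1 - x^3/6


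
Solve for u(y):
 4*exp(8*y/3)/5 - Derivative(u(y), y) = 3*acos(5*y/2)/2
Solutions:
 u(y) = C1 - 3*y*acos(5*y/2)/2 + 3*sqrt(4 - 25*y^2)/10 + 3*exp(8*y/3)/10


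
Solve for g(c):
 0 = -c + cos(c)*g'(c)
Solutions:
 g(c) = C1 + Integral(c/cos(c), c)


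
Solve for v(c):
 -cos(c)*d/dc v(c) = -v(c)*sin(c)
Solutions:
 v(c) = C1/cos(c)


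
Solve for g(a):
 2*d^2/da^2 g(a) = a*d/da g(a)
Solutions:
 g(a) = C1 + C2*erfi(a/2)


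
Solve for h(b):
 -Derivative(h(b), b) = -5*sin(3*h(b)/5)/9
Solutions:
 -5*b/9 + 5*log(cos(3*h(b)/5) - 1)/6 - 5*log(cos(3*h(b)/5) + 1)/6 = C1


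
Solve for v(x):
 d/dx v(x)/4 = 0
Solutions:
 v(x) = C1


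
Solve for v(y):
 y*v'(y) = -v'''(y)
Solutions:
 v(y) = C1 + Integral(C2*airyai(-y) + C3*airybi(-y), y)


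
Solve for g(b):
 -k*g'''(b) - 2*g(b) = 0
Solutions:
 g(b) = C1*exp(2^(1/3)*b*(-1/k)^(1/3)) + C2*exp(2^(1/3)*b*(-1/k)^(1/3)*(-1 + sqrt(3)*I)/2) + C3*exp(-2^(1/3)*b*(-1/k)^(1/3)*(1 + sqrt(3)*I)/2)


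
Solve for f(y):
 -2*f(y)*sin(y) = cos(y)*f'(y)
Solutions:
 f(y) = C1*cos(y)^2


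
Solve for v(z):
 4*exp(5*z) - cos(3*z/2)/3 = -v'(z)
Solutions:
 v(z) = C1 - 4*exp(5*z)/5 + 2*sin(3*z/2)/9


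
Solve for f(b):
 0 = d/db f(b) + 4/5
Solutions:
 f(b) = C1 - 4*b/5


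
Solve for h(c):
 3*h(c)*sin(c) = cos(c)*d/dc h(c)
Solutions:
 h(c) = C1/cos(c)^3


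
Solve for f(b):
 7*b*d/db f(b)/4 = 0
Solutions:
 f(b) = C1


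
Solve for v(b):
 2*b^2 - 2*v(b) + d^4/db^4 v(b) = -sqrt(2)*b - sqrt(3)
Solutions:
 v(b) = C1*exp(-2^(1/4)*b) + C2*exp(2^(1/4)*b) + C3*sin(2^(1/4)*b) + C4*cos(2^(1/4)*b) + b^2 + sqrt(2)*b/2 + sqrt(3)/2


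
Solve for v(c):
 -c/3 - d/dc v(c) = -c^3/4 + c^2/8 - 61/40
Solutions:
 v(c) = C1 + c^4/16 - c^3/24 - c^2/6 + 61*c/40


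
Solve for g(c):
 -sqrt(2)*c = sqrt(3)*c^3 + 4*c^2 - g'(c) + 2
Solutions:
 g(c) = C1 + sqrt(3)*c^4/4 + 4*c^3/3 + sqrt(2)*c^2/2 + 2*c


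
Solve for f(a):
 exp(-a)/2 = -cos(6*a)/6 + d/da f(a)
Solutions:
 f(a) = C1 + sin(6*a)/36 - exp(-a)/2


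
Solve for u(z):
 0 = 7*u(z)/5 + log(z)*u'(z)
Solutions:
 u(z) = C1*exp(-7*li(z)/5)


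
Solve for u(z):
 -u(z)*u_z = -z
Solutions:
 u(z) = -sqrt(C1 + z^2)
 u(z) = sqrt(C1 + z^2)


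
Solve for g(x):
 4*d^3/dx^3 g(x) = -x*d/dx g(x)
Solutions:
 g(x) = C1 + Integral(C2*airyai(-2^(1/3)*x/2) + C3*airybi(-2^(1/3)*x/2), x)


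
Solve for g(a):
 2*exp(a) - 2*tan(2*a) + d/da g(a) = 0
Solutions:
 g(a) = C1 - 2*exp(a) - log(cos(2*a))


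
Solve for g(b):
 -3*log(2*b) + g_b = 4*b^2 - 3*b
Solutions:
 g(b) = C1 + 4*b^3/3 - 3*b^2/2 + 3*b*log(b) - 3*b + 3*b*log(2)


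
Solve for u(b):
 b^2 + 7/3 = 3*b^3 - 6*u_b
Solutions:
 u(b) = C1 + b^4/8 - b^3/18 - 7*b/18


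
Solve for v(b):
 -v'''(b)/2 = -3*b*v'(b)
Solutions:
 v(b) = C1 + Integral(C2*airyai(6^(1/3)*b) + C3*airybi(6^(1/3)*b), b)


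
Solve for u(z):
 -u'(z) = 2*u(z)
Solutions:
 u(z) = C1*exp(-2*z)


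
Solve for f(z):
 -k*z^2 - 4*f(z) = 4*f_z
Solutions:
 f(z) = C1*exp(-z) - k*z^2/4 + k*z/2 - k/2


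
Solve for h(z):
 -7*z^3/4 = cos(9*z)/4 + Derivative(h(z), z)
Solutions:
 h(z) = C1 - 7*z^4/16 - sin(9*z)/36


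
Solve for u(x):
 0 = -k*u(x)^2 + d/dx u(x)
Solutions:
 u(x) = -1/(C1 + k*x)


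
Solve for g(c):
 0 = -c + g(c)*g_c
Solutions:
 g(c) = -sqrt(C1 + c^2)
 g(c) = sqrt(C1 + c^2)


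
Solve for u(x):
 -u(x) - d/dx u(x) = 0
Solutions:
 u(x) = C1*exp(-x)


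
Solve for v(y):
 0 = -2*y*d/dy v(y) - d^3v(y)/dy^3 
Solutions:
 v(y) = C1 + Integral(C2*airyai(-2^(1/3)*y) + C3*airybi(-2^(1/3)*y), y)


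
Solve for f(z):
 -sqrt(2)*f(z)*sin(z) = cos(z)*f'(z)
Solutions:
 f(z) = C1*cos(z)^(sqrt(2))


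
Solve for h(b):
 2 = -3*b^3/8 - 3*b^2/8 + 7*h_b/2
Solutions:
 h(b) = C1 + 3*b^4/112 + b^3/28 + 4*b/7


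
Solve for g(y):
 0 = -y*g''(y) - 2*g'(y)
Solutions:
 g(y) = C1 + C2/y


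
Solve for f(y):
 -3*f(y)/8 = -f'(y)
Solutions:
 f(y) = C1*exp(3*y/8)


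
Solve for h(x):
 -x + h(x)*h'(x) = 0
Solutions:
 h(x) = -sqrt(C1 + x^2)
 h(x) = sqrt(C1 + x^2)


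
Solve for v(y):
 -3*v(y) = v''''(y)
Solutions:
 v(y) = (C1*sin(sqrt(2)*3^(1/4)*y/2) + C2*cos(sqrt(2)*3^(1/4)*y/2))*exp(-sqrt(2)*3^(1/4)*y/2) + (C3*sin(sqrt(2)*3^(1/4)*y/2) + C4*cos(sqrt(2)*3^(1/4)*y/2))*exp(sqrt(2)*3^(1/4)*y/2)


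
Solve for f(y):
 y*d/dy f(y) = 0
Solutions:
 f(y) = C1


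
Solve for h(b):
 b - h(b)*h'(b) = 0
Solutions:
 h(b) = -sqrt(C1 + b^2)
 h(b) = sqrt(C1 + b^2)


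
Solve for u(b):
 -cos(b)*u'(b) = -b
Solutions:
 u(b) = C1 + Integral(b/cos(b), b)


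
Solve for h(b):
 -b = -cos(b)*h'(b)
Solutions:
 h(b) = C1 + Integral(b/cos(b), b)


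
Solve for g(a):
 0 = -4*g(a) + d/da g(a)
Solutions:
 g(a) = C1*exp(4*a)


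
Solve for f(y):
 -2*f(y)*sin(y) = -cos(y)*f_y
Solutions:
 f(y) = C1/cos(y)^2


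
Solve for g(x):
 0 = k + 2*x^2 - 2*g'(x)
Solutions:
 g(x) = C1 + k*x/2 + x^3/3


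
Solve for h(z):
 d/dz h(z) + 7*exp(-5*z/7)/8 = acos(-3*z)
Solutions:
 h(z) = C1 + z*acos(-3*z) + sqrt(1 - 9*z^2)/3 + 49*exp(-5*z/7)/40


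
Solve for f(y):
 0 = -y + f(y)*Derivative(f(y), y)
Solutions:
 f(y) = -sqrt(C1 + y^2)
 f(y) = sqrt(C1 + y^2)


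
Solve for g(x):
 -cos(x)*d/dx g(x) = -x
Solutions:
 g(x) = C1 + Integral(x/cos(x), x)


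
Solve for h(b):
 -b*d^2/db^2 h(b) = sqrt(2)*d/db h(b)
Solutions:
 h(b) = C1 + C2*b^(1 - sqrt(2))


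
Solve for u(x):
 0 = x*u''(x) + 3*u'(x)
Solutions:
 u(x) = C1 + C2/x^2


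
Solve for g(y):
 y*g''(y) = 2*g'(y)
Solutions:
 g(y) = C1 + C2*y^3


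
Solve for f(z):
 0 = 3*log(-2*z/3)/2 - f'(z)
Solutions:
 f(z) = C1 + 3*z*log(-z)/2 + 3*z*(-log(3) - 1 + log(2))/2


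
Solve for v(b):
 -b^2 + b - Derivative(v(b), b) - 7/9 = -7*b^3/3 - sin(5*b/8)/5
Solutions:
 v(b) = C1 + 7*b^4/12 - b^3/3 + b^2/2 - 7*b/9 - 8*cos(5*b/8)/25


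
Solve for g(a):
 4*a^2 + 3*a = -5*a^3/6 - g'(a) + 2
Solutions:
 g(a) = C1 - 5*a^4/24 - 4*a^3/3 - 3*a^2/2 + 2*a


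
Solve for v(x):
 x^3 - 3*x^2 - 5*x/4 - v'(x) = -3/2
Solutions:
 v(x) = C1 + x^4/4 - x^3 - 5*x^2/8 + 3*x/2


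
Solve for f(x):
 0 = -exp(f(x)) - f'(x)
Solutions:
 f(x) = log(1/(C1 + x))


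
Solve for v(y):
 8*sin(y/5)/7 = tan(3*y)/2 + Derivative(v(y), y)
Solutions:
 v(y) = C1 + log(cos(3*y))/6 - 40*cos(y/5)/7


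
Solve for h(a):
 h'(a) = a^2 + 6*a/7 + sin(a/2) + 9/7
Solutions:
 h(a) = C1 + a^3/3 + 3*a^2/7 + 9*a/7 - 2*cos(a/2)


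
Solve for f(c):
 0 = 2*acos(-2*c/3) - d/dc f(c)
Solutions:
 f(c) = C1 + 2*c*acos(-2*c/3) + sqrt(9 - 4*c^2)


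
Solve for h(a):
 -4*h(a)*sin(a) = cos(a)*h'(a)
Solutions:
 h(a) = C1*cos(a)^4


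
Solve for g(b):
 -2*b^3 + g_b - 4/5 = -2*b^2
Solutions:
 g(b) = C1 + b^4/2 - 2*b^3/3 + 4*b/5


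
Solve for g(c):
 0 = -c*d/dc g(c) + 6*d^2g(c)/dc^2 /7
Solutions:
 g(c) = C1 + C2*erfi(sqrt(21)*c/6)


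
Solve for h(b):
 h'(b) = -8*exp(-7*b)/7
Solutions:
 h(b) = C1 + 8*exp(-7*b)/49


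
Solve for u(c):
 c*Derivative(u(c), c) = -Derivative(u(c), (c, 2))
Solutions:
 u(c) = C1 + C2*erf(sqrt(2)*c/2)


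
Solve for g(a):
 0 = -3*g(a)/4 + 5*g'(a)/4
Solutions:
 g(a) = C1*exp(3*a/5)


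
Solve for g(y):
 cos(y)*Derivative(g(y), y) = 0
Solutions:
 g(y) = C1


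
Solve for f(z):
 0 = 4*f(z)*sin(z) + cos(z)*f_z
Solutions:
 f(z) = C1*cos(z)^4


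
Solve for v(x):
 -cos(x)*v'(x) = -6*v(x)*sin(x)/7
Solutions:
 v(x) = C1/cos(x)^(6/7)


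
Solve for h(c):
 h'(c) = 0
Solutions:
 h(c) = C1


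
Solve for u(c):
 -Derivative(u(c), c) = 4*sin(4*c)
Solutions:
 u(c) = C1 + cos(4*c)


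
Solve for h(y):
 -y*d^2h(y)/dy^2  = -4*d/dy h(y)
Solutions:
 h(y) = C1 + C2*y^5


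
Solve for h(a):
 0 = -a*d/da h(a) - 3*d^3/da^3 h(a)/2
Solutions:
 h(a) = C1 + Integral(C2*airyai(-2^(1/3)*3^(2/3)*a/3) + C3*airybi(-2^(1/3)*3^(2/3)*a/3), a)


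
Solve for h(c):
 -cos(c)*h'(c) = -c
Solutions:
 h(c) = C1 + Integral(c/cos(c), c)


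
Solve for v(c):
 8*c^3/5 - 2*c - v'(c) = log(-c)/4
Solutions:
 v(c) = C1 + 2*c^4/5 - c^2 - c*log(-c)/4 + c/4


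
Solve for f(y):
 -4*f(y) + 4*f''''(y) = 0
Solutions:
 f(y) = C1*exp(-y) + C2*exp(y) + C3*sin(y) + C4*cos(y)


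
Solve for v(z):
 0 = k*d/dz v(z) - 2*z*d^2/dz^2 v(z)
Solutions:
 v(z) = C1 + z^(re(k)/2 + 1)*(C2*sin(log(z)*Abs(im(k))/2) + C3*cos(log(z)*im(k)/2))


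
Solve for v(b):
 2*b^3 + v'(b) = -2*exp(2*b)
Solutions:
 v(b) = C1 - b^4/2 - exp(2*b)


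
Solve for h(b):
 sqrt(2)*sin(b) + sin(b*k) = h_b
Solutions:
 h(b) = C1 - sqrt(2)*cos(b) - cos(b*k)/k


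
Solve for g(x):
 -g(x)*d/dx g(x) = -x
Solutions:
 g(x) = -sqrt(C1 + x^2)
 g(x) = sqrt(C1 + x^2)


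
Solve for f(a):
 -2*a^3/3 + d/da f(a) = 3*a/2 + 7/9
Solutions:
 f(a) = C1 + a^4/6 + 3*a^2/4 + 7*a/9


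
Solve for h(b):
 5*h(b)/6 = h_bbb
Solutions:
 h(b) = C3*exp(5^(1/3)*6^(2/3)*b/6) + (C1*sin(2^(2/3)*3^(1/6)*5^(1/3)*b/4) + C2*cos(2^(2/3)*3^(1/6)*5^(1/3)*b/4))*exp(-5^(1/3)*6^(2/3)*b/12)


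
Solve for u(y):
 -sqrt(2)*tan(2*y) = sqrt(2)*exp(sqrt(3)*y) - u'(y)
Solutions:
 u(y) = C1 + sqrt(6)*exp(sqrt(3)*y)/3 - sqrt(2)*log(cos(2*y))/2


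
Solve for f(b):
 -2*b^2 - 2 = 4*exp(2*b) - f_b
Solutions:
 f(b) = C1 + 2*b^3/3 + 2*b + 2*exp(2*b)


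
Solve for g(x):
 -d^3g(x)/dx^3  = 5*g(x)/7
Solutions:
 g(x) = C3*exp(-5^(1/3)*7^(2/3)*x/7) + (C1*sin(sqrt(3)*5^(1/3)*7^(2/3)*x/14) + C2*cos(sqrt(3)*5^(1/3)*7^(2/3)*x/14))*exp(5^(1/3)*7^(2/3)*x/14)


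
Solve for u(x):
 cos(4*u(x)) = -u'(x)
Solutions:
 u(x) = -asin((C1 + exp(8*x))/(C1 - exp(8*x)))/4 + pi/4
 u(x) = asin((C1 + exp(8*x))/(C1 - exp(8*x)))/4


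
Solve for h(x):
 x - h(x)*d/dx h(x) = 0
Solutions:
 h(x) = -sqrt(C1 + x^2)
 h(x) = sqrt(C1 + x^2)


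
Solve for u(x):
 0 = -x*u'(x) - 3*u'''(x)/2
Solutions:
 u(x) = C1 + Integral(C2*airyai(-2^(1/3)*3^(2/3)*x/3) + C3*airybi(-2^(1/3)*3^(2/3)*x/3), x)


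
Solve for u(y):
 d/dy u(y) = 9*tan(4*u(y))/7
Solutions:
 u(y) = -asin(C1*exp(36*y/7))/4 + pi/4
 u(y) = asin(C1*exp(36*y/7))/4


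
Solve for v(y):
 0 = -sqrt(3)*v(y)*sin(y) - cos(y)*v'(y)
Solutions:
 v(y) = C1*cos(y)^(sqrt(3))


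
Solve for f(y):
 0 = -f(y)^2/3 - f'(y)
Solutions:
 f(y) = 3/(C1 + y)


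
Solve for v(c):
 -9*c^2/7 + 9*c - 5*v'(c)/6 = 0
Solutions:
 v(c) = C1 - 18*c^3/35 + 27*c^2/5


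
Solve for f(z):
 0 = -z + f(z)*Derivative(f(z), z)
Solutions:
 f(z) = -sqrt(C1 + z^2)
 f(z) = sqrt(C1 + z^2)


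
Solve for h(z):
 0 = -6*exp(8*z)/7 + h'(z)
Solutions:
 h(z) = C1 + 3*exp(8*z)/28


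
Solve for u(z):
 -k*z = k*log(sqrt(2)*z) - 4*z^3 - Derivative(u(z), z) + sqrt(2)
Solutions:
 u(z) = C1 + k*z^2/2 + k*z*log(z) - k*z + k*z*log(2)/2 - z^4 + sqrt(2)*z


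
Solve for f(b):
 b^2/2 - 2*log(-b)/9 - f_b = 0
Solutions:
 f(b) = C1 + b^3/6 - 2*b*log(-b)/9 + 2*b/9


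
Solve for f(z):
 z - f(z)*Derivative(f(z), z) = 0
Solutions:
 f(z) = -sqrt(C1 + z^2)
 f(z) = sqrt(C1 + z^2)


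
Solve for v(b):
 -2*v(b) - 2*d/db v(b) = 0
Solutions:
 v(b) = C1*exp(-b)


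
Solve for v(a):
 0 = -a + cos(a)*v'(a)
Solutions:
 v(a) = C1 + Integral(a/cos(a), a)


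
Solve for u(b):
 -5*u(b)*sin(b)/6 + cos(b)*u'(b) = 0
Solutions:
 u(b) = C1/cos(b)^(5/6)


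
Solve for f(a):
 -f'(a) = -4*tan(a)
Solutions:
 f(a) = C1 - 4*log(cos(a))


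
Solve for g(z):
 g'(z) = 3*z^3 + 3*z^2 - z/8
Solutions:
 g(z) = C1 + 3*z^4/4 + z^3 - z^2/16


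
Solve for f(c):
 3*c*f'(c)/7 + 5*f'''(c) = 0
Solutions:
 f(c) = C1 + Integral(C2*airyai(-3^(1/3)*35^(2/3)*c/35) + C3*airybi(-3^(1/3)*35^(2/3)*c/35), c)


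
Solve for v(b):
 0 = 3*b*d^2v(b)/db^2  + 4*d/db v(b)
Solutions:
 v(b) = C1 + C2/b^(1/3)


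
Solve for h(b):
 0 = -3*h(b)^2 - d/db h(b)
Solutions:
 h(b) = 1/(C1 + 3*b)


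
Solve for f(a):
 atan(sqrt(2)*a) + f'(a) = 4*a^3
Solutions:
 f(a) = C1 + a^4 - a*atan(sqrt(2)*a) + sqrt(2)*log(2*a^2 + 1)/4


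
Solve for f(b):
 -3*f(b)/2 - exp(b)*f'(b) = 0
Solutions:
 f(b) = C1*exp(3*exp(-b)/2)


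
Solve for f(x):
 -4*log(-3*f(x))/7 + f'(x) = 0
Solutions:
 -7*Integral(1/(log(-_y) + log(3)), (_y, f(x)))/4 = C1 - x


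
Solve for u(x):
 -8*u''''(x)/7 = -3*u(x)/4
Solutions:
 u(x) = C1*exp(-2^(3/4)*21^(1/4)*x/4) + C2*exp(2^(3/4)*21^(1/4)*x/4) + C3*sin(2^(3/4)*21^(1/4)*x/4) + C4*cos(2^(3/4)*21^(1/4)*x/4)


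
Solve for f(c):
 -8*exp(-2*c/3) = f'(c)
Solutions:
 f(c) = C1 + 12*exp(-2*c/3)


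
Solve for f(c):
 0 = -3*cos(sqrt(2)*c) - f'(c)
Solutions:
 f(c) = C1 - 3*sqrt(2)*sin(sqrt(2)*c)/2


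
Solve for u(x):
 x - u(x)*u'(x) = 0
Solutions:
 u(x) = -sqrt(C1 + x^2)
 u(x) = sqrt(C1 + x^2)


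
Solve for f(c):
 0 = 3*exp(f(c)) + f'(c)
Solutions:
 f(c) = log(1/(C1 + 3*c))


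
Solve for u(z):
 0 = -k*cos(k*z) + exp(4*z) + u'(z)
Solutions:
 u(z) = C1 - exp(4*z)/4 + sin(k*z)


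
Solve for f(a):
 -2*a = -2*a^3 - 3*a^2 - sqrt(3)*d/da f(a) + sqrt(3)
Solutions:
 f(a) = C1 - sqrt(3)*a^4/6 - sqrt(3)*a^3/3 + sqrt(3)*a^2/3 + a


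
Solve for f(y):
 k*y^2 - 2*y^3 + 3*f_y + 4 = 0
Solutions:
 f(y) = C1 - k*y^3/9 + y^4/6 - 4*y/3


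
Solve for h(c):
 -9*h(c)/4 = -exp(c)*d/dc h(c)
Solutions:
 h(c) = C1*exp(-9*exp(-c)/4)


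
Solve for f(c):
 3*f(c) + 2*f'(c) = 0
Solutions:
 f(c) = C1*exp(-3*c/2)


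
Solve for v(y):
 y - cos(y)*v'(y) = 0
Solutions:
 v(y) = C1 + Integral(y/cos(y), y)


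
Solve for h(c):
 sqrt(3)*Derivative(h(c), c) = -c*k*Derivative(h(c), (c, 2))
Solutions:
 h(c) = C1 + c^(((re(k) - sqrt(3))*re(k) + im(k)^2)/(re(k)^2 + im(k)^2))*(C2*sin(sqrt(3)*log(c)*Abs(im(k))/(re(k)^2 + im(k)^2)) + C3*cos(sqrt(3)*log(c)*im(k)/(re(k)^2 + im(k)^2)))


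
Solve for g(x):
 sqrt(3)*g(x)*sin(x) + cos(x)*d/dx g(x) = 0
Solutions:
 g(x) = C1*cos(x)^(sqrt(3))


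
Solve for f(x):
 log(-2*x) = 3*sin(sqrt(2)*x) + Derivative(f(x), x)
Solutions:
 f(x) = C1 + x*log(-x) - x + x*log(2) + 3*sqrt(2)*cos(sqrt(2)*x)/2


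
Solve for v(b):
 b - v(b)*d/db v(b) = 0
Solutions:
 v(b) = -sqrt(C1 + b^2)
 v(b) = sqrt(C1 + b^2)


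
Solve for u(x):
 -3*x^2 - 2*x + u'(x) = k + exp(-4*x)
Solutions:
 u(x) = C1 + k*x + x^3 + x^2 - exp(-4*x)/4


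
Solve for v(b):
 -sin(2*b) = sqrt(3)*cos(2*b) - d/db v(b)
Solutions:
 v(b) = C1 - cos(2*b + pi/3)


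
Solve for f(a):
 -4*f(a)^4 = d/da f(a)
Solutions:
 f(a) = (-3^(2/3) - 3*3^(1/6)*I)*(1/(C1 + 4*a))^(1/3)/6
 f(a) = (-3^(2/3) + 3*3^(1/6)*I)*(1/(C1 + 4*a))^(1/3)/6
 f(a) = (1/(C1 + 12*a))^(1/3)


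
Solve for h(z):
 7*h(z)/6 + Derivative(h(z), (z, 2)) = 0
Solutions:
 h(z) = C1*sin(sqrt(42)*z/6) + C2*cos(sqrt(42)*z/6)


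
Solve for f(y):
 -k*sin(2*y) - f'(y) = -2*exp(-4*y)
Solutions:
 f(y) = C1 + k*cos(2*y)/2 - exp(-4*y)/2


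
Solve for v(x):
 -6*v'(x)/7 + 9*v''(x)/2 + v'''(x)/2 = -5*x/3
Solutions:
 v(x) = C1 + C2*exp(x*(-63 + sqrt(4305))/14) + C3*exp(-x*(63 + sqrt(4305))/14) + 35*x^2/36 + 245*x/24


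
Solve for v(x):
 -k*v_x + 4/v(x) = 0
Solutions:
 v(x) = -sqrt(C1 + 8*x/k)
 v(x) = sqrt(C1 + 8*x/k)


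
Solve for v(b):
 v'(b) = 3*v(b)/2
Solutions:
 v(b) = C1*exp(3*b/2)


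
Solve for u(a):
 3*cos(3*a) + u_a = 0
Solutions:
 u(a) = C1 - sin(3*a)


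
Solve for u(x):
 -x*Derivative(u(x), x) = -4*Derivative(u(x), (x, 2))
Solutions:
 u(x) = C1 + C2*erfi(sqrt(2)*x/4)


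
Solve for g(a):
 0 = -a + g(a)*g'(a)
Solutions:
 g(a) = -sqrt(C1 + a^2)
 g(a) = sqrt(C1 + a^2)


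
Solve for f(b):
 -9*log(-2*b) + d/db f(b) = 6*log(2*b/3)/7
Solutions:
 f(b) = C1 + 69*b*log(b)/7 + b*(-69/7 - 6*log(3)/7 + 69*log(2)/7 + 9*I*pi)


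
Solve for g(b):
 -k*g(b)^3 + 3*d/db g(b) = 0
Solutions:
 g(b) = -sqrt(6)*sqrt(-1/(C1 + b*k))/2
 g(b) = sqrt(6)*sqrt(-1/(C1 + b*k))/2


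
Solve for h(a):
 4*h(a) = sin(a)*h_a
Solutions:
 h(a) = C1*(cos(a)^2 - 2*cos(a) + 1)/(cos(a)^2 + 2*cos(a) + 1)


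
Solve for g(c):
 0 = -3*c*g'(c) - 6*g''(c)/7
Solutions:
 g(c) = C1 + C2*erf(sqrt(7)*c/2)


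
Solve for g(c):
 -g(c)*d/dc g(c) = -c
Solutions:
 g(c) = -sqrt(C1 + c^2)
 g(c) = sqrt(C1 + c^2)


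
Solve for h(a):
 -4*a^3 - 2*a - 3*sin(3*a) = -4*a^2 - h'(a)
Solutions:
 h(a) = C1 + a^4 - 4*a^3/3 + a^2 - cos(3*a)


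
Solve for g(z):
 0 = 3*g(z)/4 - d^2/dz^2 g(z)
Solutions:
 g(z) = C1*exp(-sqrt(3)*z/2) + C2*exp(sqrt(3)*z/2)


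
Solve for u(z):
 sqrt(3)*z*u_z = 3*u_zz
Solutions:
 u(z) = C1 + C2*erfi(sqrt(2)*3^(3/4)*z/6)


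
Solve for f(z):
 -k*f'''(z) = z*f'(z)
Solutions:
 f(z) = C1 + Integral(C2*airyai(z*(-1/k)^(1/3)) + C3*airybi(z*(-1/k)^(1/3)), z)


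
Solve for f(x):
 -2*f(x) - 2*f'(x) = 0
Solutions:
 f(x) = C1*exp(-x)


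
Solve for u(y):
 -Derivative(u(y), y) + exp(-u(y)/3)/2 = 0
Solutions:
 u(y) = 3*log(C1 + y/6)


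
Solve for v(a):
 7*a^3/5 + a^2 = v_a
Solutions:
 v(a) = C1 + 7*a^4/20 + a^3/3


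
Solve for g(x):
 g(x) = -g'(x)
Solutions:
 g(x) = C1*exp(-x)


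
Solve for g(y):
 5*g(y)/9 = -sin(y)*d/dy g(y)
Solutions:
 g(y) = C1*(cos(y) + 1)^(5/18)/(cos(y) - 1)^(5/18)


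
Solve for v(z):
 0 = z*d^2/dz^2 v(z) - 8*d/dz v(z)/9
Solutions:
 v(z) = C1 + C2*z^(17/9)


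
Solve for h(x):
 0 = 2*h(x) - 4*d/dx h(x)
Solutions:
 h(x) = C1*exp(x/2)


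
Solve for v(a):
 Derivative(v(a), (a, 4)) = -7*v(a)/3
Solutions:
 v(a) = (C1*sin(sqrt(2)*3^(3/4)*7^(1/4)*a/6) + C2*cos(sqrt(2)*3^(3/4)*7^(1/4)*a/6))*exp(-sqrt(2)*3^(3/4)*7^(1/4)*a/6) + (C3*sin(sqrt(2)*3^(3/4)*7^(1/4)*a/6) + C4*cos(sqrt(2)*3^(3/4)*7^(1/4)*a/6))*exp(sqrt(2)*3^(3/4)*7^(1/4)*a/6)


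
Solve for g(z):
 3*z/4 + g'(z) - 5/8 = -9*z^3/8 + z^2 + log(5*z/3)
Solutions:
 g(z) = C1 - 9*z^4/32 + z^3/3 - 3*z^2/8 + z*log(z) - 3*z/8 + z*log(5/3)


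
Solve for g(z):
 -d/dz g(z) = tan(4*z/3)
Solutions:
 g(z) = C1 + 3*log(cos(4*z/3))/4


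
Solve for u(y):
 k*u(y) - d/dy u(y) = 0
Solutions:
 u(y) = C1*exp(k*y)


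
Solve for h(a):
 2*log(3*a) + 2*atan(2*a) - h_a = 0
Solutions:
 h(a) = C1 + 2*a*log(a) + 2*a*atan(2*a) - 2*a + 2*a*log(3) - log(4*a^2 + 1)/2


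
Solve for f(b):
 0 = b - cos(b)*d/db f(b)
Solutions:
 f(b) = C1 + Integral(b/cos(b), b)


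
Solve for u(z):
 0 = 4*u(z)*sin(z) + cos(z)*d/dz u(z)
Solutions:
 u(z) = C1*cos(z)^4


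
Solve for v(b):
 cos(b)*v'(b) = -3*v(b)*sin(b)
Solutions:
 v(b) = C1*cos(b)^3


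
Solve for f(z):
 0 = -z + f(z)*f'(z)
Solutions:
 f(z) = -sqrt(C1 + z^2)
 f(z) = sqrt(C1 + z^2)


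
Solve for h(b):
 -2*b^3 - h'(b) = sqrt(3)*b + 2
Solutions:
 h(b) = C1 - b^4/2 - sqrt(3)*b^2/2 - 2*b


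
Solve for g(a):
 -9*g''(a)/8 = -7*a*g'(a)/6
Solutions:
 g(a) = C1 + C2*erfi(sqrt(42)*a/9)


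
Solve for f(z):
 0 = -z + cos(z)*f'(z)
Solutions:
 f(z) = C1 + Integral(z/cos(z), z)


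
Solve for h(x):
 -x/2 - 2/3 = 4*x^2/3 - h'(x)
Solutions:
 h(x) = C1 + 4*x^3/9 + x^2/4 + 2*x/3


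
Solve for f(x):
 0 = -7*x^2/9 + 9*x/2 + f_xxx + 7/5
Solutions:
 f(x) = C1 + C2*x + C3*x^2 + 7*x^5/540 - 3*x^4/16 - 7*x^3/30


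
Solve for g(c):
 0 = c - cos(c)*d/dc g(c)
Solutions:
 g(c) = C1 + Integral(c/cos(c), c)


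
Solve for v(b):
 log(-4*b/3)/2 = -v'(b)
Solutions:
 v(b) = C1 - b*log(-b)/2 + b*(-log(2) + 1/2 + log(3)/2)


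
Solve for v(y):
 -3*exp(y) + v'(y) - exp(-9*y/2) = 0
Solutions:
 v(y) = C1 + 3*exp(y) - 2*exp(-9*y/2)/9


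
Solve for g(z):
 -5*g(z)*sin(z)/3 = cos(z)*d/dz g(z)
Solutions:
 g(z) = C1*cos(z)^(5/3)


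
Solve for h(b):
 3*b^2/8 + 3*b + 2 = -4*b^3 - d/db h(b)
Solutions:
 h(b) = C1 - b^4 - b^3/8 - 3*b^2/2 - 2*b


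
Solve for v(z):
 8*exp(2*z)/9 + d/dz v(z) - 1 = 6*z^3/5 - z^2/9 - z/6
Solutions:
 v(z) = C1 + 3*z^4/10 - z^3/27 - z^2/12 + z - 4*exp(2*z)/9


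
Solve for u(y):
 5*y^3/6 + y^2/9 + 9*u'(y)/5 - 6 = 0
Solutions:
 u(y) = C1 - 25*y^4/216 - 5*y^3/243 + 10*y/3


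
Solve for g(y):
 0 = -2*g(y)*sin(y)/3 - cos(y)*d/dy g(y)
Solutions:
 g(y) = C1*cos(y)^(2/3)


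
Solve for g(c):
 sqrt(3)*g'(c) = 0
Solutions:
 g(c) = C1


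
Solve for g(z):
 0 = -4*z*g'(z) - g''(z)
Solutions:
 g(z) = C1 + C2*erf(sqrt(2)*z)


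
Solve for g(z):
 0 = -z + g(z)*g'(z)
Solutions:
 g(z) = -sqrt(C1 + z^2)
 g(z) = sqrt(C1 + z^2)


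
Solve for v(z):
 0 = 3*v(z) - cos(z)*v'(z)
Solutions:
 v(z) = C1*(sin(z) + 1)^(3/2)/(sin(z) - 1)^(3/2)


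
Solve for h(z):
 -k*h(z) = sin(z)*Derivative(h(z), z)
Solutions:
 h(z) = C1*exp(k*(-log(cos(z) - 1) + log(cos(z) + 1))/2)
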